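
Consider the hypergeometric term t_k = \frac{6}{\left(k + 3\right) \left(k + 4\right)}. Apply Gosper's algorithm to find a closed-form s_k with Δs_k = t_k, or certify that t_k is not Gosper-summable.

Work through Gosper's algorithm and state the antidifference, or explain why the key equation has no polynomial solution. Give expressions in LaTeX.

r(k) = (k + 3)/(k + 5) after simplifying.
A = k + 3, B = k + 5, C = 1.
f must satisfy (k + 3)·f(k+1) − (k + 4)·f(k) = 1.
deg f ≤ 1 (via 1,1,0).
Match coefficients ⇒ f(k) = k/3.
Certificate R = B(k−1)f/C = k*(k + 4)/3 gives s_k = 2*k/(k + 3).
Check: Δs_k = 6/(k**2 + 7*k + 12). ✓

s_k = \frac{2 k}{k + 3}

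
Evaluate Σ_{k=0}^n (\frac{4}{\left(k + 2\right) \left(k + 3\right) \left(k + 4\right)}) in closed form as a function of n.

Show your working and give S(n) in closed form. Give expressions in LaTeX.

Ratio r(k) = (k + 2)/(k + 5).
Take A(k)=k + 2, B(k)=k + 5, C(k)=1.
Need (k + 2)·f(k+1) − (k + 4)·f(k) = 1.
Degrees (1,1,0) ⇒ d ≤ 2.
Solve for f: f(k) = k*(k + 5)/12 (degree 2 ≤ 2).
Certificate R = B(k−1)f/C = k*(k + 4)*(k + 5)/12 gives s_k = k*(k + 5)/(3*(k + 2)*(k + 3)).
Verify: 4/(k**3 + 9*k**2 + 26*k + 24) matches t_k.
Σ_(k=0)^n t_k = s_(n+1) − s_(0) = ((n**2 + 7*n + 6)/(3*(n**2 + 7*n + 12))) − (0), i.e. (n**2 + 7*n + 6)/(3*(n**2 + 7*n + 12)).

S(n) = \frac{n^{2} + 7 n + 6}{3 \left(n^{2} + 7 n + 12\right)}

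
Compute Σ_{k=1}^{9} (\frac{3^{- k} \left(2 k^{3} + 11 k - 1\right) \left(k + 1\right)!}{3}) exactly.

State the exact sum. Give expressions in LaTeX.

Compute t_(k+1)/t_k: get (k + 2)*(11*k + 2*(k + 1)**3 + 10)/(3*(2*k**3 + 11*k - 1)).
Normal form (A,B,C) = (k/3 + 2/3, 1, k**3 + 11*k/2 - 1/2).
Set up (k/3 + 2/3)·f(k+1) − (1)·f(k) − (k**3 + 11*k/2 - 1/2) = 0.
deg f ≤ 2 (via 1,0,3).
Solve for f: f(k) = 3*(2*k**2 - 2*k + 1)/2 (degree 2 ≤ 2).
Certificate R = B(k−1)f/C = 3*(2*k**2 - 2*k + 1)/(2*k**3 + 11*k - 1) gives s_k = (2*k**2 - 2*k + 1)*factorial(k + 1)/3**k.
Check: Δs_k = (2*k**3 + 11*k - 1)*factorial(k + 1)/(3*3**k). ✓
Evaluate s at k=10 and k=1: 89196800/729 and 2/3; difference 89196314/729.

Σ = 89196314/729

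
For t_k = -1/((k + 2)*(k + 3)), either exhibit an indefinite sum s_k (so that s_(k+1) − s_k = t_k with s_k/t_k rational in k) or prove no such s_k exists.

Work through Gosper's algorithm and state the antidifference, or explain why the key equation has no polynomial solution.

s_k = -k/(2*k + 4)

r(k) = (k + 2)/(k + 4) after simplifying.
Take A(k)=k + 2, B(k)=k + 4, C(k)=1.
Solve (k + 2)·f(k+1) − (k + 3)·f(k) = 1.
Bound: deg f ≤ 1.
A polynomial solution: f(k) = k/2.
Get s_k = R·t_k = -k/(2*k + 4) with R(k) = B(k−1)f(k)/C(k) = k*(k + 3)/2.
Δs = -1/(k**2 + 5*k + 6), as required.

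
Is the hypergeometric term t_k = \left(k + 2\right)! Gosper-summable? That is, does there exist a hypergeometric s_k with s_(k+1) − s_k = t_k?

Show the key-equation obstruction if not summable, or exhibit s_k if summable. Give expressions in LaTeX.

r(k) = k + 3 after simplifying.
So A=k + 3 and B=1, with C=1.
Need (k + 3)·f(k+1) − (1)·f(k) = 1.
Degrees (1,0,0) ⇒ d ≤ -1.
Bound -1 < 0, so the key equation has no polynomial solution.

No; the degree bound rules out any f.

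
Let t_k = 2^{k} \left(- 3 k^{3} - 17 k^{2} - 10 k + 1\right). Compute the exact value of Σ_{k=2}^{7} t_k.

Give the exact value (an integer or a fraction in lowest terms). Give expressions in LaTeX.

Compute t_(k+1)/t_k: get 2*(3*k**3 + 26*k**2 + 53*k + 29)/(3*k**3 + 17*k**2 + 10*k - 1).
Factor: A=2; B=1; C=k**3 + 17*k**2/3 + 10*k/3 - 1/3.
f must satisfy (2)·f(k+1) − (1)·f(k) = k**3 + 17*k**2/3 + 10*k/3 - 1/3.
d = 3 from the (0,0,3) case.
Solving with deg f ≤ 3: f(k) = (3*k**3 - k**2 - 4*k + 3)/3.
Get s_k = R·t_k = 2**k*(-3*k**3 + k**2 + 4*k - 3) with R(k) = B(k−1)f(k)/C(k) = (3*k**3 - k**2 - 4*k + 3)/(3*k**3 + 17*k**2 + 10*k - 1).
s_(k+1) − s_k = 2**k*(-3*k**3 - 17*k**2 - 10*k + 1) = t_k.
Sum = s_(8) − s_(2); s_(8) = -369408, s_(2) = -60 ⇒ -369348.

Σ = -369348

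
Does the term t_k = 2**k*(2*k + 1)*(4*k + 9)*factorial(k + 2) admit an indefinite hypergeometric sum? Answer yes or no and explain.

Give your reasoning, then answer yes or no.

Yes. s_k = 2**k*(4*k - 3)*factorial(k + 2).

The ratio is 2*(k + 3)*(2*k + 3)*(4*k + 13)/((2*k + 1)*(4*k + 9)).
A = 2*k + 6, B = 1, C = k**2 + 11*k/4 + 9/8.
Set up (2*k + 6)·f(k+1) − (1)·f(k) − (k**2 + 11*k/4 + 9/8) = 0.
From deg A=1, deg B=0, deg C=2: d=1.
Solve for f: f(k) = (4*k - 3)/8 (degree 1 ≤ 1).
Then R = B(k−1)f/C = (4*k - 3)/((2*k + 1)*(4*k + 9)), so s_k = R(k)·t_k = 2**k*(4*k - 3)*factorial(k + 2).
Δs = 2**k*(2*k + 1)*(4*k + 9)*factorial(k + 2), as required.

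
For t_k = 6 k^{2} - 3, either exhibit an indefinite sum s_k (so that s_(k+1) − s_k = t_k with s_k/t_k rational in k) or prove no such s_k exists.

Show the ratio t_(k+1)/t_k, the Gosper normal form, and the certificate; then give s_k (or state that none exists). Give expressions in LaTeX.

s_k = k \left(2 k^{2} - 3 k - 2\right)

Step 1: r(k) = (2*(k + 1)**2 - 1)/(2*k**2 - 1).
Normal form (A,B,C) = (1, 1, k**2 - 1/2).
Set up (1)·f(k+1) − (1)·f(k) − (k**2 - 1/2) = 0.
Degrees (0,0,2) ⇒ d ≤ 3.
Solve for f: f(k) = k*(k - 2)*(2*k + 1)/6 (degree 3 ≤ 3).
Then R = B(k−1)f/C = k*(k - 2)*(2*k + 1)/(3*(2*k**2 - 1)), so s_k = R(k)·t_k = k*(2*k**2 - 3*k - 2).
s_(k+1) − s_k = 6*k**2 - 3 = t_k.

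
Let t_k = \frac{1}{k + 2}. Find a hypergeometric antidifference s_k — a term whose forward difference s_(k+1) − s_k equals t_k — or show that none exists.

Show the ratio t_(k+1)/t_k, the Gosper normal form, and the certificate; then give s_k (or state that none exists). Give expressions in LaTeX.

r(k) = (k + 2)/(k + 3) after simplifying.
Gosper form: A/B · C(k+1)/C(k) with A=k + 2, B=k + 3, C=1.
Need (k + 2)·f(k+1) − (k + 2)·f(k) = 1.
Degrees (1,1,0) ⇒ d ≤ 0.
f = c0 ⇒ A·f(k+1) − B(k−1)·f(k) − C = -1. The system {-1 = 0} is inconsistent; no antidifference.

none (Gosper's algorithm certifies no s_k)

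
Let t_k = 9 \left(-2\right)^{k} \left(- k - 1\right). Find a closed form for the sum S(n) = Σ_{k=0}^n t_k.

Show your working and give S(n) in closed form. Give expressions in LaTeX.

S(n) = - 6 \left(-2\right)^{n} n - 8 \left(-2\right)^{n} - 1

Step 1: r(k) = 2*(-k - 2)/(k + 1).
Gosper form: A/B · C(k+1)/C(k) with A=-2, B=1, C=k + 1.
Key eq: (-2)·f(k+1) = (1)·f(k) + (k + 1).
d = 1 from the (0,0,1) case.
Solve for f: f(k) = -(3*k + 1)/9 (degree 1 ≤ 1).
Get s_k = R·t_k = (-2)**k*(3*k + 1) with R(k) = B(k−1)f(k)/C(k) = -(3*k + 1)/(9*(k + 1)).
Check: Δs_k = 9*(-2)**k*(-k - 1). ✓
Telescope: S(n) = s_(n+1) − s_(0) = (-2)**(n + 1)*(3*n + 4) − (1) = -6*(-2)**n*n - 8*(-2)**n - 1.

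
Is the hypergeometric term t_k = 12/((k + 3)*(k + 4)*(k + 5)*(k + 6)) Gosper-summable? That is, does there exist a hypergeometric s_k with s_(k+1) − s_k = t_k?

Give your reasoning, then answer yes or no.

Yes. s_k = k*(k**2 + 12*k + 47)/(15*(k + 3)*(k + 4)*(k + 5)).

r(k) = (k + 3)/(k + 7) after simplifying.
Gosper form: A/B · C(k+1)/C(k) with A=k + 3, B=k + 7, C=1.
Set up (k + 3)·f(k+1) − (k + 6)·f(k) − (1) = 0.
d = 3 from the (1,1,0) case.
Solve for f: f(k) = k*(k**2 + 12*k + 47)/180 (degree 3 ≤ 3).
R(k) = B(k−1)·f(k)/C(k) = k*(k + 6)*(k**2 + 12*k + 47)/180; s_k = R·t_k = k*(k**2 + 12*k + 47)/(15*(k + 3)*(k + 4)*(k + 5)).
s_(k+1) − s_k = 12/(k**4 + 18*k**3 + 119*k**2 + 342*k + 360) = t_k.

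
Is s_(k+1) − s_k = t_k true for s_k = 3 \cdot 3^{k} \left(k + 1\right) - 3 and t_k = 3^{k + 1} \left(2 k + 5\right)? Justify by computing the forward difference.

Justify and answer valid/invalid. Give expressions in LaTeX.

s_(k+1) = 3*3**(k + 1)*(k + 2) - 3
s_(k+1) − s_k = 3**(k + 1)*(2*k + 5)
(s_(k+1) − s_k) − t_k = 0

Valid — Δs_k = t_k.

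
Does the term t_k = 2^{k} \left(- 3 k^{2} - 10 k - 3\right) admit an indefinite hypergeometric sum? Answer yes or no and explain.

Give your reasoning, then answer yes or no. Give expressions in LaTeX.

Yes. s_k = 2^{k} \left(- 3 k^{2} + 2 k - 1\right).

Step 1: r(k) = 2*(3*k**2 + 16*k + 16)/(3*k**2 + 10*k + 3).
A = 2, B = 1, C = k**2 + 10*k/3 + 1.
Solve (2)·f(k+1) − (1)·f(k) = k**2 + 10*k/3 + 1.
Degrees (0,0,2) ⇒ d ≤ 2.
Match coefficients ⇒ f(k) = (3*k**2 - 2*k + 1)/3.
R(k) = B(k−1)·f(k)/C(k) = (3*k**2 - 2*k + 1)/((k + 3)*(3*k + 1)); s_k = R·t_k = 2**k*(-3*k**2 + 2*k - 1).
Δs = 2**k*(-3*k**2 - 10*k - 3), as required.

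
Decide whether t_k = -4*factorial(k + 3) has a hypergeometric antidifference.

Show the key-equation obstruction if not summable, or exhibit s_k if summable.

No. Not Gosper-summable.

t_(k+1)/t_k = k + 4.
A = k + 4, B = 1, C = 1.
Need (k + 4)·f(k+1) − (1)·f(k) = 1.
d = -1 from the (1,0,0) case.
d = -1 < 0 ⇒ no nonzero polynomial f; not summable.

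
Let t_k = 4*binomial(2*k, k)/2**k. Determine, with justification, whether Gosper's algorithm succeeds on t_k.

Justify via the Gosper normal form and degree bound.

No; the degree bound rules out any f.

Compute t_(k+1)/t_k: get (2*k + 1)/(k + 1).
Take A(k)=2*k + 1, B(k)=k + 1, C(k)=1.
Key eq: (2*k + 1)·f(k+1) = (k)·f(k) + (1).
From deg A=1, deg B=1, deg C=0: d=-1.
d = -1 < 0 ⇒ no nonzero polynomial f; not summable.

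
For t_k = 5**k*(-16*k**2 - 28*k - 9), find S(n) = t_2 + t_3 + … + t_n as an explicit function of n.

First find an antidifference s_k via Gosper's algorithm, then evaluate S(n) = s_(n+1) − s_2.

S(n) = -20*5**n*n**2 - 25*5**n*n - 10*5**n + 275

Ratio r(k) = 5*(16*k**2 + 60*k + 53)/(16*k**2 + 28*k + 9).
Normal form (A,B,C) = (5, 1, k**2 + 7*k/4 + 9/16).
Solve (5)·f(k+1) − (1)·f(k) = k**2 + 7*k/4 + 9/16.
d = 2 from the (0,0,2) case.
Solve for f: f(k) = (4*k**2 - 3*k + 1)/16 (degree 2 ≤ 2).
Get s_k = R·t_k = 5**k*(-4*k**2 + 3*k - 1) with R(k) = B(k−1)f(k)/C(k) = (4*k**2 - 3*k + 1)/(16*k**2 + 28*k + 9).
Δs = 5**k*(-16*k**2 - 28*k - 9), as required.
s_(n+1) = 5**(n + 1)*(-4*n**2 - 5*n - 2) and s_(2) = -275, so S(n) = -20*5**n*n**2 - 25*5**n*n - 10*5**n + 275.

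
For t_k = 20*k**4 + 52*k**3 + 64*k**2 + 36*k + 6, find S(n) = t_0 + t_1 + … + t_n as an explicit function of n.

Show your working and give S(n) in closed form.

S(n) = 4*n**5 + 23*n**4 + 54*n**3 + 63*n**2 + 34*n + 6

Step 1: r(k) = (10*k**4 + 66*k**3 + 170*k**2 + 200*k + 89)/(10*k**4 + 26*k**3 + 32*k**2 + 18*k + 3).
Gosper form: A/B · C(k+1)/C(k) with A=1, B=1, C=k**4 + 13*k**3/5 + 16*k**2/5 + 9*k/5 + 3/10.
Key eq: (1)·f(k+1) = (1)·f(k) + (k**4 + 13*k**3/5 + 16*k**2/5 + 9*k/5 + 3/10).
Bound: deg f ≤ 5.
Solve for f: f(k) = k*(4*k**4 + 3*k**3 + 2*k**2 - k - 2)/20 (degree 5 ≤ 5).
So s_k = (B(k−1)f/C)·t_k = (k*(4*k**4 + 3*k**3 + 2*k**2 - k - 2)/(2*(10*k**4 + 26*k**3 + 32*k**2 + 18*k + 3)))·t_k = k*(4*k**4 + 3*k**3 + 2*k**2 - k - 2).
Check: Δs_k = 20*k**4 + 52*k**3 + 64*k**2 + 36*k + 6. ✓
Telescope: S(n) = s_(n+1) − s_(0) = 4*n**5 + 23*n**4 + 54*n**3 + 63*n**2 + 34*n + 6 − (0) = 4*n**5 + 23*n**4 + 54*n**3 + 63*n**2 + 34*n + 6.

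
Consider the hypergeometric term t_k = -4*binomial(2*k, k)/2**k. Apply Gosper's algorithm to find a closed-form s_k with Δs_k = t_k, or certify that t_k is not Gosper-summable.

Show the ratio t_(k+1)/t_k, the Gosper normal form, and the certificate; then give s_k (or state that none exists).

none (Gosper's algorithm certifies no s_k)

Ratio r(k) = (2*k + 1)/(k + 1).
Factor: A=2*k + 1; B=k + 1; C=1.
f must satisfy (2*k + 1)·f(k+1) − (k)·f(k) = 1.
d = -1 from the (1,1,0) case.
deg f ≤ -1 is impossible — no certificate.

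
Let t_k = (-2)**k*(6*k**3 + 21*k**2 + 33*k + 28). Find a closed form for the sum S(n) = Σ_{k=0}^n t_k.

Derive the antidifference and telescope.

Compute t_(k+1)/t_k: get 2*(-6*k**3 - 39*k**2 - 93*k - 88)/(6*k**3 + 21*k**2 + 33*k + 28).
Factor: A=-2; B=1; C=k**3 + 7*k**2/2 + 11*k/2 + 14/3.
Need (-2)·f(k+1) − (1)·f(k) = k**3 + 7*k**2/2 + 11*k/2 + 14/3.
deg f ≤ 3 (via 0,0,3).
Solve for f: f(k) = -(2*k**3 + 3*k**2 + 3*k + 4)/6 (degree 3 ≤ 3).
Get s_k = R·t_k = (-2)**k*(-2*k**3 - 3*k**2 - 3*k - 4) with R(k) = B(k−1)f(k)/C(k) = -(2*k**3 + 3*k**2 + 3*k + 4)/(6*k**3 + 21*k**2 + 33*k + 28).
Verify: (-2)**k*(6*k**3 + 21*k**2 + 33*k + 28) matches t_k.
s_(n+1) = 2*(-2)**n*(2*n**3 + 9*n**2 + 15*n + 12) and s_(0) = -4, so S(n) = 4*(-2)**n*n**3 + 18*(-2)**n*n**2 + 30*(-2)**n*n + 24*(-2)**n + 4.

S(n) = 4*(-2)**n*n**3 + 18*(-2)**n*n**2 + 30*(-2)**n*n + 24*(-2)**n + 4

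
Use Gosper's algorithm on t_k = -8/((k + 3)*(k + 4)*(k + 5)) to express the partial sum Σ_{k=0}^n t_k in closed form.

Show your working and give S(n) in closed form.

t_(k+1)/t_k = (k + 3)/(k + 6).
A = k + 3, B = k + 6, C = 1.
Need (k + 3)·f(k+1) − (k + 5)·f(k) = 1.
deg f ≤ 2 (via 1,1,0).
Solve for f: f(k) = k*(k + 7)/24 (degree 2 ≤ 2).
Certificate R = B(k−1)f/C = k*(k + 5)*(k + 7)/24 gives s_k = k*(-k - 7)/(3*(k + 3)*(k + 4)).
Δs = -8/(k**3 + 12*k**2 + 47*k + 60), as required.
Evaluate: s_(n+1) = (-n**2 - 9*n - 8)/(3*(n**2 + 9*n + 20)); subtract s_(0) = 0 ⇒ S(n) = (-n**2 - 9*n - 8)/(3*(n**2 + 9*n + 20)).

S(n) = (-n**2 - 9*n - 8)/(3*(n**2 + 9*n + 20))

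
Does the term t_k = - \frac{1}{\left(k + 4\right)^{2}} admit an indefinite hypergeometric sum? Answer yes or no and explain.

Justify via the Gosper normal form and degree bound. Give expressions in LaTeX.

No — the linear system for f has no solution.

The ratio is (k + 4)**2/(k + 5)**2.
A = k**2 + 8*k + 16, B = k**2 + 10*k + 25, C = 1.
f must satisfy (k**2 + 8*k + 16)·f(k+1) − (k**2 + 8*k + 16)·f(k) = 1.
Bound: deg f ≤ 0.
f = c0 ⇒ A·f(k+1) − B(k−1)·f(k) − C = -1. The system {-1 = 0} is inconsistent; no antidifference.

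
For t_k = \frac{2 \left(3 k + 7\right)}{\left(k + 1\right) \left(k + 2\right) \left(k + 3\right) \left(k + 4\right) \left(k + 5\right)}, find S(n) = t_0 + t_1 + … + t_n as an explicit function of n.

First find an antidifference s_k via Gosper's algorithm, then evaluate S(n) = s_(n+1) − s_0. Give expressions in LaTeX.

t_(k+1)/t_k = (k + 1)*(3*k + 10)/((k + 6)*(3*k + 7)).
So A=k + 1 and B=k + 6, with C=k + 7/3.
f must satisfy (k + 1)·f(k+1) − (k + 5)·f(k) = k + 7/3.
From deg A=1, deg B=1, deg C=1: d=4.
Match coefficients ⇒ f(k) = k*(k + 2)*(k**2 + 8*k + 19)/36.
Get s_k = R·t_k = k*(k**2 + 8*k + 19)/(6*(k**3 + 8*k**2 + 19*k + 12)) with R(k) = B(k−1)f(k)/C(k) = k*(k + 2)*(k + 5)*(k**2 + 8*k + 19)/(12*(3*k + 7)).
s_(k+1) − s_k = 2*(3*k + 7)/(k**5 + 15*k**4 + 85*k**3 + 225*k**2 + 274*k + 120) = t_k.
s_(n+1) = (n**3 + 11*n**2 + 38*n + 28)/(6*(n**3 + 11*n**2 + 38*n + 40)) and s_(0) = 0, so S(n) = (n**3 + 11*n**2 + 38*n + 28)/(6*(n**3 + 11*n**2 + 38*n + 40)).

S(n) = \frac{n^{3} + 11 n^{2} + 38 n + 28}{6 \left(n^{3} + 11 n^{2} + 38 n + 40\right)}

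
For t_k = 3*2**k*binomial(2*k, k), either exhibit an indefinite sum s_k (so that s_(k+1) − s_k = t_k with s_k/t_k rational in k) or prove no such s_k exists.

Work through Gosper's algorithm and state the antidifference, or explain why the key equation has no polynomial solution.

Compute t_(k+1)/t_k: get 4*(2*k + 1)/(k + 1).
Take A(k)=8*k + 4, B(k)=k + 1, C(k)=1.
Solve (8*k + 4)·f(k+1) − (k)·f(k) = 1.
deg f ≤ -1 (via 1,1,0).
Negative degree bound (-1): no f exists, t_k not Gosper-summable.

not Gosper-summable; s_k does not exist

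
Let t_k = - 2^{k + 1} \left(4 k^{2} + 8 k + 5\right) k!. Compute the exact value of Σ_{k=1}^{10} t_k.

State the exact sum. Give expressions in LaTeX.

Σ = -3760481894388

t_(k+1)/t_k = 2*(4*k**3 + 20*k**2 + 33*k + 17)/(4*k**2 + 8*k + 5).
Factor: A=2*k + 2; B=1; C=k**2 + 2*k + 5/4.
Set up (2*k + 2)·f(k+1) − (1)·f(k) − (k**2 + 2*k + 5/4) = 0.
d = 1 from the (1,0,2) case.
Match coefficients ⇒ f(k) = (2*k + 1)/4.
Then R = B(k−1)f/C = (2*k + 1)/(4*k**2 + 8*k + 5), so s_k = R(k)·t_k = -2**(k + 1)*(2*k + 1)*factorial(k).
Δs = -2**(k + 1)*(4*k**2 + 8*k + 5)*factorial(k), as required.
Evaluate s at k=11 and k=1: -3760481894400 and -12; difference -3760481894388.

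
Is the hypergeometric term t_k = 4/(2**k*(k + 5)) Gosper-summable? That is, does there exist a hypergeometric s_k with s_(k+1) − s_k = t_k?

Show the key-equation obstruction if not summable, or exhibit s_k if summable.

The ratio is (k + 5)/(2*(k + 6)).
So A=k/2 + 5/2 and B=k + 6, with C=1.
Set up (k/2 + 5/2)·f(k+1) − (k + 5)·f(k) − (1) = 0.
Degrees (1,1,0) ⇒ d ≤ -1.
deg f ≤ -1 is impossible — no certificate.

No — key equation has no polynomial f.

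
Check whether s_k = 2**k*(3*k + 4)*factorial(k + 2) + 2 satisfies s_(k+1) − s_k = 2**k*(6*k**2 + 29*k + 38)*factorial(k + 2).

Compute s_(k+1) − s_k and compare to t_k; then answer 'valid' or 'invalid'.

Valid — Δs_k = t_k.

s_(k+1) = 2**(k + 1)*(3*k + 7)*factorial(k + 3) + 2
s_(k+1) − s_k = 2**k*(6*k**2 + 29*k + 38)*factorial(k + 2)
(s_(k+1) − s_k) − t_k = 0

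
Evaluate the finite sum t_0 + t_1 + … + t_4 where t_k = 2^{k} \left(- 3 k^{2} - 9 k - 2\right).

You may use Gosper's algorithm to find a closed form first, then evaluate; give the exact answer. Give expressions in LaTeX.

Σ = -1982

Ratio r(k) = 2*(3*k**2 + 15*k + 14)/(3*k**2 + 9*k + 2).
Normal form (A,B,C) = (2, 1, k**2 + 3*k + 2/3).
Need (2)·f(k+1) − (1)·f(k) = k**2 + 3*k + 2/3.
Degrees (0,0,2) ⇒ d ≤ 2.
Solve for f: f(k) = (3*k**2 - 3*k + 2)/3 (degree 2 ≤ 2).
Get s_k = R·t_k = 2**k*(-3*k**2 + 3*k - 2) with R(k) = B(k−1)f(k)/C(k) = (3*k**2 - 3*k + 2)/(3*k**2 + 9*k + 2).
Check: Δs_k = 2**k*(-3*k**2 - 9*k - 2). ✓
Sum = s_(5) − s_(0); s_(5) = -1984, s_(0) = -2 ⇒ -1982.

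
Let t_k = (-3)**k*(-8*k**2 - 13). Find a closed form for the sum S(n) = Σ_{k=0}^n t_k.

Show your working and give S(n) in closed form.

S(n) = -6*(-3)**n*n**2 - 3*(-3)**n*n - 9*(-3)**n - 4

Ratio r(k) = 3*(-8*(k + 1)**2 - 13)/(8*k**2 + 13).
So A=-3 and B=1, with C=k**2 + 13/8.
f must satisfy (-3)·f(k+1) − (1)·f(k) = k**2 + 13/8.
Degrees (0,0,2) ⇒ d ≤ 2.
Match coefficients ⇒ f(k) = -(2*k**2 - 3*k + 4)/8.
Then R = B(k−1)f/C = -(2*k**2 - 3*k + 4)/(8*k**2 + 13), so s_k = R(k)·t_k = (-3)**k*(2*k**2 - 3*k + 4).
Δs = (-3)**k*(-8*k**2 - 13), as required.
s_(n+1) = (-3)**(n + 1)*(2*n**2 + n + 3) and s_(0) = 4, so S(n) = -6*(-3)**n*n**2 - 3*(-3)**n*n - 9*(-3)**n - 4.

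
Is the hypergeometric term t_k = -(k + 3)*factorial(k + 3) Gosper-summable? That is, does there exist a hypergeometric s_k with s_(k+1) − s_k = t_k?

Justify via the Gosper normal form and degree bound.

Compute t_(k+1)/t_k: get (k + 4)**2/(k + 3).
Normal form (A,B,C) = (k + 4, 1, k + 3).
Key eq: (k + 4)·f(k+1) = (1)·f(k) + (k + 3).
Bound: deg f ≤ 0.
A polynomial solution: f(k) = 1.
Get s_k = R·t_k = -factorial(k + 3) with R(k) = B(k−1)f(k)/C(k) = 1/(k + 3).
Check: Δs_k = -(k + 3)*factorial(k + 3). ✓

Yes. s_k = -factorial(k + 3).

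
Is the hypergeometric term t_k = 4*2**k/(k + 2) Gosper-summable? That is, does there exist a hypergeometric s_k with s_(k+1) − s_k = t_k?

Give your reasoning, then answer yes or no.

No — t_k has no hypergeometric antidifference.

The ratio is 2*(k + 2)/(k + 3).
A = 2*k + 4, B = k + 3, C = 1.
Solve (2*k + 4)·f(k+1) − (k + 2)·f(k) = 1.
From deg A=1, deg B=1, deg C=0: d=-1.
Bound -1 < 0, so the key equation has no polynomial solution.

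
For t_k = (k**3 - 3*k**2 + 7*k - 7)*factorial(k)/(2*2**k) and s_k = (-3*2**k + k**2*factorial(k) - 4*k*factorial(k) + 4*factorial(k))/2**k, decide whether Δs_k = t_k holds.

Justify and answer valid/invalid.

s_(k+1) = (-6*2**k + k**3*factorial(k) - k**2*factorial(k) - k*factorial(k) + factorial(k))/(2*2**k)
s_(k+1) − s_k = (k**3 - 3*k**2 + 7*k - 7)*factorial(k)/(2*2**k)
(s_(k+1) − s_k) − t_k = 0

valid; difference matches t_k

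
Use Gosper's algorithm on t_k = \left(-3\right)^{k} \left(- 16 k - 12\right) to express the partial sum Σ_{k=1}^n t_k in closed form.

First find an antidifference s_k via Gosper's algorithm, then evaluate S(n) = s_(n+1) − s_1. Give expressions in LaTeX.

r(k) = 3*(-4*k - 7)/(4*k + 3) after simplifying.
A = -3, B = 1, C = k + 3/4.
Solve (-3)·f(k+1) − (1)·f(k) = k + 3/4.
d = 1 from the (0,0,1) case.
Coefficient equations give f(k) = -k/4.
Then R = B(k−1)f/C = -k/(4*k + 3), so s_k = R(k)·t_k = 4*(-3)**k*k.
Δs = (-3)**k*(-16*k - 12), as required.
s_(n+1) = (-3)**(n + 1)*(4*n + 4) and s_(1) = -12, so S(n) = -12*(-3)**n*n - 12*(-3)**n + 12.

S(n) = - 12 \left(-3\right)^{n} n - 12 \left(-3\right)^{n} + 12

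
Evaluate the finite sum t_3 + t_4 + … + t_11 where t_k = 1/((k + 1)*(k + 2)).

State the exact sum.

The ratio is (k + 1)/(k + 3).
Take A(k)=k + 1, B(k)=k + 3, C(k)=1.
Solve (k + 1)·f(k+1) − (k + 2)·f(k) = 1.
d = 1 from the (1,1,0) case.
Coefficient equations give f(k) = k.
Get s_k = R·t_k = k/(k + 1) with R(k) = B(k−1)f(k)/C(k) = k*(k + 2).
s_(k+1) − s_k = 1/(k**2 + 3*k + 2) = t_k.
Sum = s_(12) − s_(3); s_(12) = 12/13, s_(3) = 3/4 ⇒ 9/52.

Σ = 9/52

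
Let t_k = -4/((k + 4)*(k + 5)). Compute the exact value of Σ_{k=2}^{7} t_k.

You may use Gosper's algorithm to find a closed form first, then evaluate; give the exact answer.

t_(k+1)/t_k = (k + 4)/(k + 6).
A = k + 4, B = k + 6, C = 1.
Set up (k + 4)·f(k+1) − (k + 5)·f(k) − (1) = 0.
Bound: deg f ≤ 1.
Match coefficients ⇒ f(k) = k/4.
Then R = B(k−1)f/C = k*(k + 5)/4, so s_k = R(k)·t_k = -k/(k + 4).
s_(k+1) − s_k = -4/(k**2 + 9*k + 20) = t_k.
Evaluate s at k=8 and k=2: -2/3 and -1/3; difference -1/3.

Σ = -1/3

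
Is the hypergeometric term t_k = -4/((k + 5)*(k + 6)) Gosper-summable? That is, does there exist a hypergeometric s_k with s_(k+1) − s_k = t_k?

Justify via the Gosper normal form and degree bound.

r(k) = (k + 5)/(k + 7) after simplifying.
Gosper form: A/B · C(k+1)/C(k) with A=k + 5, B=k + 7, C=1.
Set up (k + 5)·f(k+1) − (k + 6)·f(k) − (1) = 0.
Bound: deg f ≤ 1.
Solve for f: f(k) = k/5 (degree 1 ≤ 1).
R(k) = B(k−1)·f(k)/C(k) = k*(k + 6)/5; s_k = R·t_k = -4*k/(5*k + 25).
Δs = -4/(k**2 + 11*k + 30), as required.

Yes. s_k = -4*k/(5*k + 25).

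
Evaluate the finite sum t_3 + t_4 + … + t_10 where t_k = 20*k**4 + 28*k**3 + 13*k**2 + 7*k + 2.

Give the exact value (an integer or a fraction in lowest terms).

Σ = 596088

t_(k+1)/t_k = (20*k**4 + 108*k**3 + 217*k**2 + 197*k + 70)/(20*k**4 + 28*k**3 + 13*k**2 + 7*k + 2).
Factor: A=1; B=1; C=k**4 + 7*k**3/5 + 13*k**2/20 + 7*k/20 + 1/10.
Solve (1)·f(k+1) − (1)·f(k) = k**4 + 7*k**3/5 + 13*k**2/20 + 7*k/20 + 1/10.
From deg A=0, deg B=0, deg C=4: d=5.
Match coefficients ⇒ f(k) = k**2*(k + 1)*(4*k**2 - 7*k + 4)/20.
Get s_k = R·t_k = k**2*(4*k**3 - 3*k**2 - 3*k + 4) with R(k) = B(k−1)f(k)/C(k) = k**2*(4*k**2 - 7*k + 4)/((5*k + 2)*(4*k**2 + 1)).
Δs = 20*k**4 + 28*k**3 + 13*k**2 + 7*k + 2, as required.
Evaluate s at k=11 and k=3: 596772 and 684; difference 596088.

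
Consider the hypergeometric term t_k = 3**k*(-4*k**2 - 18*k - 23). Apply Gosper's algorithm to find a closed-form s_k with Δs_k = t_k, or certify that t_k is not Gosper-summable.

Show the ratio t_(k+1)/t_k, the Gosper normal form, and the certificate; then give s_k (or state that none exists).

The ratio is 3*(4*k**2 + 26*k + 45)/(4*k**2 + 18*k + 23).
Normal form (A,B,C) = (3, 1, k**2 + 9*k/2 + 23/4).
f must satisfy (3)·f(k+1) − (1)·f(k) = k**2 + 9*k/2 + 23/4.
deg f ≤ 2 (via 0,0,2).
Solving with deg f ≤ 2: f(k) = (2*k**2 + 3*k + 4)/4.
So s_k = (B(k−1)f/C)·t_k = ((2*k**2 + 3*k + 4)/(4*k**2 + 18*k + 23))·t_k = 3**k*(-2*k**2 - 3*k - 4).
Check: Δs_k = 3**k*(-4*k**2 - 18*k - 23). ✓

s_k = 3**k*(-2*k**2 - 3*k - 4)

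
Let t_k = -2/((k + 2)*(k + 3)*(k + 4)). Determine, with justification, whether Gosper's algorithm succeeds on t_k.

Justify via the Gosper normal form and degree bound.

Yes. s_k = k*(-k - 5)/(6*(k + 2)*(k + 3)).

r(k) = (k + 2)/(k + 5) after simplifying.
Gosper form: A/B · C(k+1)/C(k) with A=k + 2, B=k + 5, C=1.
Solve (k + 2)·f(k+1) − (k + 4)·f(k) = 1.
deg f ≤ 2 (via 1,1,0).
Coefficient equations give f(k) = k*(k + 5)/12.
Then R = B(k−1)f/C = k*(k + 4)*(k + 5)/12, so s_k = R(k)·t_k = k*(-k - 5)/(6*(k + 2)*(k + 3)).
Δs = -2/(k**3 + 9*k**2 + 26*k + 24), as required.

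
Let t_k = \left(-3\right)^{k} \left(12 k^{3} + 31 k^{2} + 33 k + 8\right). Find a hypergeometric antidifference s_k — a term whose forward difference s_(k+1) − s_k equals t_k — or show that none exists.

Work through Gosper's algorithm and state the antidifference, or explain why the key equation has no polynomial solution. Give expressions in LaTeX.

Step 1: r(k) = 3*(-12*k**3 - 67*k**2 - 131*k - 84)/(12*k**3 + 31*k**2 + 33*k + 8).
Gosper form: A/B · C(k+1)/C(k) with A=-3, B=1, C=k**3 + 31*k**2/12 + 11*k/4 + 2/3.
Need (-3)·f(k+1) − (1)·f(k) = k**3 + 31*k**2/12 + 11*k/4 + 2/3.
deg f ≤ 3 (via 0,0,3).
Solve for f: f(k) = -(3*k**3 + k**2 - 1)/12 (degree 3 ≤ 3).
So s_k = (B(k−1)f/C)·t_k = (-(3*k**3 + k**2 - 1)/((3*k + 1)*(4*k**2 + 9*k + 8)))·t_k = (-3)**k*(-3*k**3 - k**2 + 1).
Δs = (-3)**k*(12*k**3 + 31*k**2 + 33*k + 8), as required.

s_k = \left(-3\right)^{k} \left(- 3 k^{3} - k^{2} + 1\right)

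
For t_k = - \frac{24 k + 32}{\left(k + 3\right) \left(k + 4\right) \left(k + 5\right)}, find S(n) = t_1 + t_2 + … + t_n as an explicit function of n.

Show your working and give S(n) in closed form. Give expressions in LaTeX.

S(n) = \frac{n \left(- 19 n - 51\right)}{5 \left(n^{2} + 9 n + 20\right)}

The ratio is (k + 3)*(3*k + 7)/((k + 6)*(3*k + 4)).
So A=k + 3 and B=k + 6, with C=k + 4/3.
Solve (k + 3)·f(k+1) − (k + 5)·f(k) = k + 4/3.
From deg A=1, deg B=1, deg C=1: d=2.
Solve for f: f(k) = k*(13*k + 19)/72 (degree 2 ≤ 2).
Get s_k = R·t_k = -k*(13*k + 19)/(3*(k + 3)*(k + 4)) with R(k) = B(k−1)f(k)/C(k) = k*(k + 5)*(13*k + 19)/(24*(3*k + 4)).
Δs = 8*(-3*k - 4)/(k**3 + 12*k**2 + 47*k + 60), as required.
Evaluate: s_(n+1) = (-13*n**2 - 45*n - 32)/(3*(n**2 + 9*n + 20)); subtract s_(1) = -8/15 ⇒ S(n) = n*(-19*n - 51)/(5*(n**2 + 9*n + 20)).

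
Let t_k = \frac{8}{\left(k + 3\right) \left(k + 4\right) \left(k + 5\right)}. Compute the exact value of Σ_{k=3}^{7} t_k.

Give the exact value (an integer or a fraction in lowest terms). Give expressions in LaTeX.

Σ = 5/77

t_(k+1)/t_k = (k + 3)/(k + 6).
Normal form (A,B,C) = (k + 3, k + 6, 1).
Need (k + 3)·f(k+1) − (k + 5)·f(k) = 1.
From deg A=1, deg B=1, deg C=0: d=2.
Coefficient equations give f(k) = k*(k + 7)/24.
So s_k = (B(k−1)f/C)·t_k = (k*(k + 5)*(k + 7)/24)·t_k = k*(k + 7)/(3*(k + 3)*(k + 4)).
s_(k+1) − s_k = 8/(k**3 + 12*k**2 + 47*k + 60) = t_k.
Evaluate s at k=8 and k=3: 10/33 and 5/21; difference 5/77.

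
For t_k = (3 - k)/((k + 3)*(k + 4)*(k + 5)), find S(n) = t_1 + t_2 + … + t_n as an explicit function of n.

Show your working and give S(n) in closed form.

S(n) = n*(11 - n)/(20*(n**2 + 9*n + 20))

t_(k+1)/t_k = (k - 2)*(k + 3)/((k - 3)*(k + 6)).
A = k + 3, B = k + 6, C = k - 3.
f must satisfy (k + 3)·f(k+1) − (k + 5)·f(k) = k - 3.
Bound: deg f ≤ 2.
Solving with deg f ≤ 2: f(k) = -k.
So s_k = (B(k−1)f/C)·t_k = (-k*(k + 5)/(k - 3))·t_k = k/((k + 3)*(k + 4)).
Δs = (3 - k)/(k**3 + 12*k**2 + 47*k + 60), as required.
Evaluate: s_(n+1) = (n + 1)/(n**2 + 9*n + 20); subtract s_(1) = 1/20 ⇒ S(n) = n*(11 - n)/(20*(n**2 + 9*n + 20)).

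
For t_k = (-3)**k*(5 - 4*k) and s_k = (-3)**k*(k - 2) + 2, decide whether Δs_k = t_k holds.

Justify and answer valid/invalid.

s_(k+1) = (-3)**(k + 1)*(k - 1) + 2
s_(k+1) − s_k = (-3)**k*(5 - 4*k)
(s_(k+1) − s_k) − t_k = 0

valid (s_(k+1) − s_k reduces to t_k)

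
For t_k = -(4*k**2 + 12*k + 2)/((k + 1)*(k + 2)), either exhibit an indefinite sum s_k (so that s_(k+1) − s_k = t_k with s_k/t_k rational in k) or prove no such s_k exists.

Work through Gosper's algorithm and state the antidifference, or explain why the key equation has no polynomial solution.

Ratio r(k) = (k + 1)*(6*k + 2*(k + 1)**2 + 7)/((k + 3)*(2*k**2 + 6*k + 1)).
Gosper form: A/B · C(k+1)/C(k) with A=k + 1, B=k + 3, C=k**2 + 3*k + 1/2.
Need (k + 1)·f(k+1) − (k + 2)·f(k) = k**2 + 3*k + 1/2.
d = 2 from the (1,1,2) case.
Match coefficients ⇒ f(k) = k*(2*k - 1)/2.
So s_k = (B(k−1)f/C)·t_k = (k*(k + 2)*(2*k - 1)/(2*k**2 + 6*k + 1))·t_k = 2*k*(1 - 2*k)/(k + 1).
s_(k+1) − s_k = 2*(-2*k**2 - 6*k - 1)/(k**2 + 3*k + 2) = t_k.

s_k = 2*k*(1 - 2*k)/(k + 1)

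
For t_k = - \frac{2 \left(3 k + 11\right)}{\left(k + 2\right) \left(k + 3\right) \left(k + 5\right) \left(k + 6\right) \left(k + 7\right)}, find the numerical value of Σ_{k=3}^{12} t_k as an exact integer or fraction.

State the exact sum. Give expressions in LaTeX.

Σ = -53/10260

Ratio r(k) = (k + 2)*(k + 5)*(3*k + 14)/((k + 4)*(k + 8)*(3*k + 11)).
Take A(k)=k + 2, B(k)=k + 8, C(k)=k**2 + 23*k/3 + 44/3.
Need (k + 2)·f(k+1) − (k + 7)·f(k) = k**2 + 23*k/3 + 44/3.
Bound: deg f ≤ 5.
Solve for f: f(k) = k*(k + 3)*(k + 4)*(k**2 + 13*k + 52)/180 (degree 5 ≤ 5).
Get s_k = R·t_k = k*(-k**2 - 13*k - 52)/(30*(k**3 + 13*k**2 + 52*k + 60)) with R(k) = B(k−1)f(k)/C(k) = k*(k + 3)*(k + 7)*(k**2 + 13*k + 52)/(60*(3*k + 11)).
Δs = 2*(-3*k - 11)/(k**5 + 23*k**4 + 203*k**3 + 853*k**2 + 1692*k + 1260), as required.
Σ_(k=3)^(12) t_k = s_(13) − s_(3) = -169/5130 − (-1/36) = -53/10260.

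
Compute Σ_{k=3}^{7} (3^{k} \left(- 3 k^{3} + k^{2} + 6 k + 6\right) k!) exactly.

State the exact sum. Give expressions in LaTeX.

Compute t_(k+1)/t_k: get 3*(3*k**4 + 11*k**3 + 9*k**2 - 9*k - 10)/(3*k**3 - k**2 - 6*k - 6).
A = 3*k + 3, B = 1, C = k**3 - k**2/3 - 2*k - 2.
Solve (3*k + 3)·f(k+1) − (1)·f(k) = k**3 - k**2/3 - 2*k - 2.
d = 2 from the (1,0,3) case.
Coefficient equations give f(k) = k*(k - 3)/3.
Then R = B(k−1)f/C = k*(k - 3)/(3*k**3 - k**2 - 6*k - 6), so s_k = R(k)·t_k = -3**k*k*(k - 3)*factorial(k).
Verify: 3**k*(-3*k**3 + k**2 + 6*k + 6)*factorial(k) matches t_k.
Sum = s_(8) − s_(3); s_(8) = -10581580800, s_(3) = 0 ⇒ -10581580800.

Σ = -10581580800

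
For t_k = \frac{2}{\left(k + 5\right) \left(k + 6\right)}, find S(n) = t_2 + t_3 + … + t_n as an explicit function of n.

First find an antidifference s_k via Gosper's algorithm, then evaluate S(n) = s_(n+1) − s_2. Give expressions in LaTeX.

The ratio is (k + 5)/(k + 7).
Factor: A=k + 5; B=k + 7; C=1.
Solve (k + 5)·f(k+1) − (k + 6)·f(k) = 1.
deg f ≤ 1 (via 1,1,0).
Match coefficients ⇒ f(k) = k/5.
Then R = B(k−1)f/C = k*(k + 6)/5, so s_k = R(k)·t_k = 2*k/(5*(k + 5)).
Δs = 2/(k**2 + 11*k + 30), as required.
Telescope: S(n) = s_(n+1) − s_(2) = 2*(n + 1)/(5*(n + 6)) − (4/35) = 2*(n - 1)/(7*(n + 6)).

S(n) = \frac{2 \left(n - 1\right)}{7 \left(n + 6\right)}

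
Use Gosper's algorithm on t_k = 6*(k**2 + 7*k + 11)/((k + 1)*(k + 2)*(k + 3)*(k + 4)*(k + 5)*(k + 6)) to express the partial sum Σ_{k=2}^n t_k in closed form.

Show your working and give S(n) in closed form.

r(k) = (k + 1)*(7*k + (k + 1)**2 + 18)/((k + 7)*(k**2 + 7*k + 11)) after simplifying.
So A=k + 1 and B=k + 7, with C=k**2 + 7*k + 11.
Set up (k + 1)·f(k+1) − (k + 6)·f(k) − (k**2 + 7*k + 11) = 0.
Degrees (1,1,2) ⇒ d ≤ 5.
A polynomial solution: f(k) = k*(k + 2)*(k + 4)*(k**2 + 9*k + 23)/45.
Certificate R = B(k−1)f/C = k*(k + 2)*(k + 4)*(k + 6)*(k**2 + 9*k + 23)/(45*(k**2 + 7*k + 11)) gives s_k = 2*k*(k**2 + 9*k + 23)/(15*(k**3 + 9*k**2 + 23*k + 15)).
Check: Δs_k = 6*(k**2 + 7*k + 11)/(k**6 + 21*k**5 + 175*k**4 + 735*k**3 + 1624*k**2 + 1764*k + 720). ✓
s_(n+1) = 2*(n**3 + 12*n**2 + 44*n + 33)/(15*(n**3 + 12*n**2 + 44*n + 48)) and s_(2) = 4/35, so S(n) = 2*(n**3 + 12*n**2 + 44*n - 57)/(105*(n**3 + 12*n**2 + 44*n + 48)).

S(n) = 2*(n**3 + 12*n**2 + 44*n - 57)/(105*(n**3 + 12*n**2 + 44*n + 48))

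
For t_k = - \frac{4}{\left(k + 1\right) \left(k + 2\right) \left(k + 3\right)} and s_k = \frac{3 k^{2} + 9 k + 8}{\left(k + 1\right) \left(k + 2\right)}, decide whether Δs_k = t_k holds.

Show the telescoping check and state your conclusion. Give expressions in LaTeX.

valid (s_(k+1) − s_k reduces to t_k)

s_(k+1) = (9*k + 3*(k + 1)**2 + 17)/((k + 2)*(k + 3))
s_(k+1) − s_k = -4/(k**3 + 6*k**2 + 11*k + 6)
(s_(k+1) − s_k) − t_k = 0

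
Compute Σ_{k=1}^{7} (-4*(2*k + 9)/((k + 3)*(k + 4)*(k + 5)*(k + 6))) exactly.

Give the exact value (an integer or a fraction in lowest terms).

Σ = -119/858

r(k) = (k + 3)*(2*k + 11)/((k + 7)*(2*k + 9)) after simplifying.
Take A(k)=k + 3, B(k)=k + 7, C(k)=k + 9/2.
Solve (k + 3)·f(k+1) − (k + 6)·f(k) = k + 9/2.
Bound: deg f ≤ 3.
Match coefficients ⇒ f(k) = k*(k + 4)*(k + 8)/30.
Certificate R = B(k−1)f/C = k*(k + 4)*(k + 6)*(k + 8)/(15*(2*k + 9)) gives s_k = 4*k*(-k - 8)/(15*(k**2 + 8*k + 15)).
s_(k+1) − s_k = 4*(-2*k - 9)/(k**4 + 18*k**3 + 119*k**2 + 342*k + 360) = t_k.
Sum = s_(8) − s_(1); s_(8) = -512/2145, s_(1) = -1/10 ⇒ -119/858.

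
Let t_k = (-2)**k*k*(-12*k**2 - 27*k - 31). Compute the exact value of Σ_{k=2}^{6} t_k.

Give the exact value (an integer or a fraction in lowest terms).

Σ = -182408

Compute t_(k+1)/t_k: get 2*(-12*k**3 - 63*k**2 - 121*k - 70)/(k*(12*k**2 + 27*k + 31)).
Factor: A=-2; B=1; C=k**3 + 9*k**2/4 + 31*k/12.
f must satisfy (-2)·f(k+1) − (1)·f(k) = k**3 + 9*k**2/4 + 31*k/12.
d = 3 from the (0,0,3) case.
Solve for f: f(k) = -(4*k**3 + k**2 + k - 4)/12 (degree 3 ≤ 3).
R(k) = B(k−1)·f(k)/C(k) = -(4*k**3 + k**2 + k - 4)/(k*(12*k**2 + 27*k + 31)); s_k = R·t_k = (-2)**k*(4*k**3 + k**2 + k - 4).
Δs = (-2)**k*k*(-12*k**2 - 27*k - 31), as required.
Telescoping: Σ = s_(7) − s_(2) = -182272 − (136) = -182408.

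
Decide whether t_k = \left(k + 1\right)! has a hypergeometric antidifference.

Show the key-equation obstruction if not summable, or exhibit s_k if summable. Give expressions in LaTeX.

No — key equation has no polynomial f.

Ratio r(k) = k + 2.
So A=k + 2 and B=1, with C=1.
Set up (k + 2)·f(k+1) − (1)·f(k) − (1) = 0.
Bound: deg f ≤ -1.
Negative degree bound (-1): no f exists, t_k not Gosper-summable.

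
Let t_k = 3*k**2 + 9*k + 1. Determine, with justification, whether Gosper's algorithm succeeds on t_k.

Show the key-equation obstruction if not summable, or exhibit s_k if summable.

Step 1: r(k) = (3*k**2 + 15*k + 13)/(3*k**2 + 9*k + 1).
So A=1 and B=1, with C=k**2 + 3*k + 1/3.
Solve (1)·f(k+1) − (1)·f(k) = k**2 + 3*k + 1/3.
d = 3 from the (0,0,2) case.
A polynomial solution: f(k) = k*(k**2 + 3*k - 3)/3.
Get s_k = R·t_k = k*(k**2 + 3*k - 3) with R(k) = B(k−1)f(k)/C(k) = k*(k**2 + 3*k - 3)/(3*k**2 + 9*k + 1).
s_(k+1) − s_k = 3*k**2 + 9*k + 1 = t_k.

Yes. s_k = k*(k**2 + 3*k - 3).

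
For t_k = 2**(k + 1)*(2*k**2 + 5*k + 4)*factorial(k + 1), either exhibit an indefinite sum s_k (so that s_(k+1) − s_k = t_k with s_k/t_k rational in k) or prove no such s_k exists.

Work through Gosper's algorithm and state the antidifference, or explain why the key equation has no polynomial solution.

s_k = 2**(k + 1)*k*factorial(k + 1)

Compute t_(k+1)/t_k: get 2*(2*k**3 + 13*k**2 + 29*k + 22)/(2*k**2 + 5*k + 4).
So A=2*k + 4 and B=1, with C=k**2 + 5*k/2 + 2.
Set up (2*k + 4)·f(k+1) − (1)·f(k) − (k**2 + 5*k/2 + 2) = 0.
Degrees (1,0,2) ⇒ d ≤ 1.
A polynomial solution: f(k) = k/2.
Then R = B(k−1)f/C = k/(2*k**2 + 5*k + 4), so s_k = R(k)·t_k = 2**(k + 1)*k*factorial(k + 1).
Δs = 2**(k + 1)*(2*k**2 + 5*k + 4)*factorial(k + 1), as required.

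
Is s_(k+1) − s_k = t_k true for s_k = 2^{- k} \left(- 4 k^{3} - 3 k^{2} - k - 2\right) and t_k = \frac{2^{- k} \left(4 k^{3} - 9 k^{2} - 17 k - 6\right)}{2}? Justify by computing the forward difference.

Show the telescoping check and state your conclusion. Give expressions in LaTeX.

s_(k+1) = (-4*k**3 - 15*k**2 - 19*k - 10)/(2*2**k)
s_(k+1) − s_k = (4*k**3 - 9*k**2 - 17*k - 6)/(2*2**k)
(s_(k+1) − s_k) − t_k = 0

Valid — Δs_k = t_k.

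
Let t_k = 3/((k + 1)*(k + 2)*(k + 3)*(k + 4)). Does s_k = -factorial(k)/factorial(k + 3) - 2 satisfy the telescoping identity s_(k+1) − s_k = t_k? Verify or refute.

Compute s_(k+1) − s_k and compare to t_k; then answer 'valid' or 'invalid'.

valid; difference matches t_k

s_(k+1) = -factorial(k + 1)/factorial(k + 4) - 2
s_(k+1) − s_k = 3/((k + 1)*(k + 2)*(k + 3)*(k + 4))
(s_(k+1) − s_k) − t_k = 0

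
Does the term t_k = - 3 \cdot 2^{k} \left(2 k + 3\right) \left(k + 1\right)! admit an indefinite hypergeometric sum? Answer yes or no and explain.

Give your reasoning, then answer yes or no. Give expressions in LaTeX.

Yes. s_k = - 3 \cdot 2^{k} \left(k + 1\right)!.

t_(k+1)/t_k = 2*(k + 2)*(2*k + 5)/(2*k + 3).
So A=2*k + 4 and B=1, with C=k + 3/2.
Need (2*k + 4)·f(k+1) − (1)·f(k) = k + 3/2.
d = 0 from the (1,0,1) case.
Match coefficients ⇒ f(k) = 1/2.
Get s_k = R·t_k = -3*2**k*factorial(k + 1) with R(k) = B(k−1)f(k)/C(k) = 1/(2*k + 3).
s_(k+1) − s_k = -3*2**k*(2*k + 3)*factorial(k + 1) = t_k.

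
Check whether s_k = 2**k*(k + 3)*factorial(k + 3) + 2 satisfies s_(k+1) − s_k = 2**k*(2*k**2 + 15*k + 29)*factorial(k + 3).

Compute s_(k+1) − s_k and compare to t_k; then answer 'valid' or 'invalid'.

valid; difference matches t_k

s_(k+1) = 2**(k + 1)*(k + 4)*factorial(k + 4) + 2
s_(k+1) − s_k = 2**k*(2*k**2 + 15*k + 29)*factorial(k + 3)
(s_(k+1) − s_k) − t_k = 0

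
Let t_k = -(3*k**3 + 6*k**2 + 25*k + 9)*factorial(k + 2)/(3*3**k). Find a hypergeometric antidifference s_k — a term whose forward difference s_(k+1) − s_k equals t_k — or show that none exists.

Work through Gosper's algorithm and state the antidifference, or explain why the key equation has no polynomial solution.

s_k = -(3*k**2 + 4)*factorial(k + 2)/3**k

Compute t_(k+1)/t_k: get (3*k**4 + 24*k**3 + 91*k**2 + 181*k + 129)/(3*(3*k**3 + 6*k**2 + 25*k + 9)).
Normal form (A,B,C) = (k/3 + 1, 1, k**3 + 2*k**2 + 25*k/3 + 3).
f must satisfy (k/3 + 1)·f(k+1) − (1)·f(k) = k**3 + 2*k**2 + 25*k/3 + 3.
From deg A=1, deg B=0, deg C=3: d=2.
Solving with deg f ≤ 2: f(k) = 3*k**2 + 4.
Certificate R = B(k−1)f/C = 3*(3*k**2 + 4)/(3*k**3 + 6*k**2 + 25*k + 9) gives s_k = -(3*k**2 + 4)*factorial(k + 2)/3**k.
s_(k+1) − s_k = -(3*k**3 + 6*k**2 + 25*k + 9)*factorial(k + 2)/(3*3**k) = t_k.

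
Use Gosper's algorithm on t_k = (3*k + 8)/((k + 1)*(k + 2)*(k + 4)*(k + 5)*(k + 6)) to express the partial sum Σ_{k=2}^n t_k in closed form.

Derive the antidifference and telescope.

S(n) = (n**3 + 13*n**2 + 52*n - 66)/(126*(n**3 + 13*n**2 + 52*n + 60))

t_(k+1)/t_k = (k + 1)*(k + 4)*(3*k + 11)/((k + 3)*(k + 7)*(3*k + 8)).
Gosper form: A/B · C(k+1)/C(k) with A=k + 1, B=k + 7, C=k**2 + 17*k/3 + 8.
Key eq: (k + 1)·f(k+1) = (k + 6)·f(k) + (k**2 + 17*k/3 + 8).
d = 5 from the (1,1,2) case.
Coefficient equations give f(k) = k*(k + 2)*(k + 3)*(k**2 + 10*k + 29)/60.
Get s_k = R·t_k = k*(k**2 + 10*k + 29)/(20*(k**3 + 10*k**2 + 29*k + 20)) with R(k) = B(k−1)f(k)/C(k) = k*(k + 2)*(k + 6)*(k**2 + 10*k + 29)/(20*(3*k + 8)).
Verify: (3*k + 8)/(k**5 + 18*k**4 + 121*k**3 + 372*k**2 + 508*k + 240) matches t_k.
Telescope: S(n) = s_(n+1) − s_(2) = (n**3 + 13*n**2 + 52*n + 40)/(20*(n**3 + 13*n**2 + 52*n + 60)) − (53/1260) = (n**3 + 13*n**2 + 52*n - 66)/(126*(n**3 + 13*n**2 + 52*n + 60)).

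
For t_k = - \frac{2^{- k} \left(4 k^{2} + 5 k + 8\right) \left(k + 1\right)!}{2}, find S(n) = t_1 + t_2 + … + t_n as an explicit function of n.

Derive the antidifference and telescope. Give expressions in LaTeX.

The ratio is (k + 2)*(5*k + 4*(k + 1)**2 + 13)/(2*(4*k**2 + 5*k + 8)).
Gosper form: A/B · C(k+1)/C(k) with A=k/2 + 1, B=1, C=k**2 + 5*k/4 + 2.
Solve (k/2 + 1)·f(k+1) − (1)·f(k) = k**2 + 5*k/4 + 2.
d = 1 from the (1,0,2) case.
Coefficient equations give f(k) = (4*k + 1)/2.
Get s_k = R·t_k = -(4*k + 1)*factorial(k + 1)/2**k with R(k) = B(k−1)f(k)/C(k) = 2*(4*k + 1)/(4*k**2 + 5*k + 8).
Verify: -(4*k**2 + 5*k + 8)*factorial(k + 1)/(2*2**k) matches t_k.
Evaluate: s_(n+1) = -2**(-n - 1)*(4*n + 5)*factorial(n + 2); subtract s_(1) = -5 ⇒ S(n) = (10*2**n - 4*n**3*factorial(n) - 17*n**2*factorial(n) - 23*n*factorial(n) - 10*factorial(n))/(2*2**n).

S(n) = \frac{2^{- n} \left(10 \cdot 2^{n} - 4 n^{3} n! - 17 n^{2} n! - 23 n n! - 10 n!\right)}{2}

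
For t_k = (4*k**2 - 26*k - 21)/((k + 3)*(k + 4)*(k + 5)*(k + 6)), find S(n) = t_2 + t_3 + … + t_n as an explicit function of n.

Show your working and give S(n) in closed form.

S(n) = (8*n**3 - 300*n**2 - 353*n + 645)/(105*(n**3 + 15*n**2 + 74*n + 120))

Ratio r(k) = (k + 3)*(26*k - 4*(k + 1)**2 + 47)/((k + 7)*(-4*k**2 + 26*k + 21)).
Factor: A=k + 3; B=k + 7; C=k**2 - 13*k/2 - 21/4.
Need (k + 3)·f(k+1) − (k + 6)·f(k) = k**2 - 13*k/2 - 21/4.
d = 3 from the (1,1,2) case.
Match coefficients ⇒ f(k) = -k*(k**2 + 132*k + 77)/120.
Get s_k = R·t_k = k*(-k**2 - 132*k - 77)/(30*(k + 3)*(k + 4)*(k + 5)) with R(k) = B(k−1)f(k)/C(k) = -k*(k + 6)*(k**2 + 132*k + 77)/(30*(4*k**2 - 26*k - 21)).
Δs = (4*k**2 - 26*k - 21)/(k**4 + 18*k**3 + 119*k**2 + 342*k + 360), as required.
s_(n+1) = (-n**3 - 135*n**2 - 344*n - 210)/(30*(n**3 + 15*n**2 + 74*n + 120)) and s_(2) = -23/210, so S(n) = (8*n**3 - 300*n**2 - 353*n + 645)/(105*(n**3 + 15*n**2 + 74*n + 120)).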